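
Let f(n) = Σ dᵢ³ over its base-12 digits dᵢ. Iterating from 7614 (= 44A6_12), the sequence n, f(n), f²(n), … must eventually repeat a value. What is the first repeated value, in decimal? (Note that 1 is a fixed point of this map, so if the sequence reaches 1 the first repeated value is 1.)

7614 = (4,4,10,6)_12 → 4³ + 4³ + 10³ + 6³ = 1344
1344 = (9,4,0)_12 → 9³ + 4³ + 0³ = 793
793 = (5,6,1)_12 → 5³ + 6³ + 1³ = 342
342 = (2,4,6)_12 → 2³ + 4³ + 6³ = 288
288 = (2,0,0)_12 → 2³ + 0³ + 0³ = 8
8 = (8)_12 → 8³ = 512
512 = (3,6,8)_12 → 3³ + 6³ + 8³ = 755
755 = (5,2,11)_12 → 5³ + 2³ + 11³ = 1464
1464 = (10,2,0)_12 → 10³ + 2³ + 0³ = 1008
1008 = (7,0,0)_12 → 7³ + 0³ + 0³ = 343
343 = (2,4,7)_12 → 2³ + 4³ + 7³ = 415
415 = (2,10,7)_12 → 2³ + 10³ + 7³ = 1351
1351 = (9,4,7)_12 → 9³ + 4³ + 7³ = 1136
1136 = (7,10,8)_12 → 7³ + 10³ + 8³ = 1855
1855 = (1,0,10,7)_12 → 1³ + 0³ + 10³ + 7³ = 1344  — 1344 already appeared earlier.

1344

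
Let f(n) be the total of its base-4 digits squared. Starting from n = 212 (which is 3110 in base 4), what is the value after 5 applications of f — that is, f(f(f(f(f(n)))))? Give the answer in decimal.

4

212 = (3,1,1,0)_4 → 3² + 1² + 1² + 0² = 9 + 1 + 1 + 0 = 11
11 = (2,3)_4 → 2² + 3² = 4 + 9 = 13
13 = (3,1)_4 → 3² + 1² = 9 + 1 = 10
10 = (2,2)_4 → 2² + 2² = 4 + 4 = 8
8 = (2,0)_4 → 2² + 0² = 4 + 0 = 4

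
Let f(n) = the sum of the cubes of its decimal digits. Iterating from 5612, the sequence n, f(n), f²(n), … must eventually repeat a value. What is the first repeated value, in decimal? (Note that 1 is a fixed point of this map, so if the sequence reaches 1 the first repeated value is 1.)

5612 → 5³ + 6³ + 1³ + 2³ = 125 + 216 + 1 + 8 = 350
350 → 3³ + 5³ + 0³ = 27 + 125 + 0 = 152
152 → 1³ + 5³ + 2³ = 1 + 125 + 8 = 134
134 → 1³ + 3³ + 4³ = 1 + 27 + 64 = 92
92 → 9³ + 2³ = 729 + 8 = 737
737 → 7³ + 3³ + 7³ = 343 + 27 + 343 = 713
713 → 7³ + 1³ + 3³ = 343 + 1 + 27 = 371
371 → 3³ + 7³ + 1³ = 27 + 343 + 1 = 371  — 371 already appeared earlier.

371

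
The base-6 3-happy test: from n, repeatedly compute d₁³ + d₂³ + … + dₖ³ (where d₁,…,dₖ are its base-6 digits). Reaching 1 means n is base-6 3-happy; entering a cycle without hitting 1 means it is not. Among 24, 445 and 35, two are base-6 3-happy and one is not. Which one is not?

35

24: 24 → 64 → 129 → 81 → 36 → 1  — reaches 1 (base-6 3-happy)
445: 445 → 17 → 133 → 92 → 43 → 3 → 27 → 91 → 36 → 1  — reaches 1 (base-6 3-happy)
35: 35 → 250 → 190 → 190  — repeats 190 (not base-6 3-happy)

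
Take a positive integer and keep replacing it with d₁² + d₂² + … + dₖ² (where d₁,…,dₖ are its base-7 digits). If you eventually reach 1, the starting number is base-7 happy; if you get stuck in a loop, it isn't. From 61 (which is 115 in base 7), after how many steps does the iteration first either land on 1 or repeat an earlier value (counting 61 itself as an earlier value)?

61 = (1,1,5)_7 → 1² + 1² + 5² = 1 + 1 + 25 = 27
27 = (3,6)_7 → 3² + 6² = 9 + 36 = 45
45 = (6,3)_7 → 6² + 3² = 36 + 9 = 45  — 45 repeats.
That took 3 steps.

3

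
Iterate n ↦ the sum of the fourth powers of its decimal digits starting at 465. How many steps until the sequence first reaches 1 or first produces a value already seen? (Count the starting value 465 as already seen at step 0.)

12

465 → 2177
2177 → 4819
4819 → 10914
10914 → 6819
6819 → 11954
11954 → 7444
7444 → 3169
3169 → 7939
7939 → 15604
15604 → 2178
2178 → 6514
6514 → 2178  — 2178 repeats.
That took 12 steps.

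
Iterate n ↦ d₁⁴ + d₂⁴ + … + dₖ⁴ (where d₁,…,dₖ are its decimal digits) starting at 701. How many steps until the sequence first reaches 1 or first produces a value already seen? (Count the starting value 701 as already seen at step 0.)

4

701 → 7⁴ + 0⁴ + 1⁴ = 2401 + 0 + 1 = 2402
2402 → 2⁴ + 4⁴ + 0⁴ + 2⁴ = 16 + 256 + 0 + 16 = 288
288 → 2⁴ + 8⁴ + 8⁴ = 16 + 4096 + 4096 = 8208
8208 → 8⁴ + 2⁴ + 0⁴ + 8⁴ = 4096 + 16 + 0 + 4096 = 8208  — 8208 repeats.
That took 4 steps.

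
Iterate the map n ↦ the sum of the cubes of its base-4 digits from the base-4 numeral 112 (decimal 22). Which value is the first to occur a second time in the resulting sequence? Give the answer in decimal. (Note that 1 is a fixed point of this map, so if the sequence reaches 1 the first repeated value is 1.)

1

22 = (1,1,2)_4 → 1³ + 1³ + 2³ = 1 + 1 + 8 = 10
10 = (2,2)_4 → 2³ + 2³ = 8 + 8 = 16
16 = (1,0,0)_4 → 1³ + 0³ + 0³ = 1 + 0 + 0 = 1  — reached the fixed point 1.
1 → 1, so 1 is the first repeated value.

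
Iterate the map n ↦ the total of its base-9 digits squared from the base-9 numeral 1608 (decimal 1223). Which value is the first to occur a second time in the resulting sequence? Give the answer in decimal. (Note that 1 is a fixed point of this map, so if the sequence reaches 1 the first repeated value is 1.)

1223 = (1,6,0,8)_9 → 101
101 = (1,2,2)_9 → 9
9 = (1,0)_9 → 1  — reached the fixed point 1.
1 → 1, so 1 is the first repeated value.

1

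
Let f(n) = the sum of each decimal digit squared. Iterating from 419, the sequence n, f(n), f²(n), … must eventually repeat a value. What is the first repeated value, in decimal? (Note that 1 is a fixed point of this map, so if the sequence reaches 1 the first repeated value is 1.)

145

419 → 4² + 1² + 9² = 98
98 → 9² + 8² = 145
145 → 1² + 4² + 5² = 42
42 → 4² + 2² = 20
20 → 2² + 0² = 4
4 → 4² = 16
16 → 1² + 6² = 37
37 → 3² + 7² = 58
58 → 5² + 8² = 89
89 → 8² + 9² = 145  — 145 already appeared earlier.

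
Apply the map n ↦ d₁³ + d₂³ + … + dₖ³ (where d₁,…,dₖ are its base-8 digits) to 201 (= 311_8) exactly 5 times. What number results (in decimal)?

201 = (3,1,1)_8 → 3³ + 1³ + 1³ = 29
29 = (3,5)_8 → 3³ + 5³ = 152
152 = (2,3,0)_8 → 2³ + 3³ + 0³ = 35
35 = (4,3)_8 → 4³ + 3³ = 91
91 = (1,3,3)_8 → 1³ + 3³ + 3³ = 55

55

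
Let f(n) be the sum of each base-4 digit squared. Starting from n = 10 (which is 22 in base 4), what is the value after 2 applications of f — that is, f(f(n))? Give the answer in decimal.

4

10 = (2,2)_4 → 8
8 = (2,0)_4 → 4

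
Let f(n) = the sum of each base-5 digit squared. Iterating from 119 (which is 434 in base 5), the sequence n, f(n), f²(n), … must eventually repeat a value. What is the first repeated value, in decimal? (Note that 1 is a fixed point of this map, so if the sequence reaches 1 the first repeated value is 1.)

1

119 = (4,3,4)_5 → 41
41 = (1,3,1)_5 → 11
11 = (2,1)_5 → 5
5 = (1,0)_5 → 1  — reached the fixed point 1.
1 → 1, so 1 is the first repeated value.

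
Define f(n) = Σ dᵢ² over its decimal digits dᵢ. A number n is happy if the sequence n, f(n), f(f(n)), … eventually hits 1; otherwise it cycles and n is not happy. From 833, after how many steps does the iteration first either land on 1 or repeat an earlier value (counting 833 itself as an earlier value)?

4

833 → 82
82 → 68
68 → 100
100 → 1  — reached 1.
That took 4 steps.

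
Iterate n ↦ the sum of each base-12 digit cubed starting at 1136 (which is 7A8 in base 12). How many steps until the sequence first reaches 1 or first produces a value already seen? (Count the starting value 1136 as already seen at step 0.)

14

1136 = (7,10,8)_12 → 7³ + 10³ + 8³ = 1855
1855 = (1,0,10,7)_12 → 1³ + 0³ + 10³ + 7³ = 1344
1344 = (9,4,0)_12 → 9³ + 4³ + 0³ = 793
793 = (5,6,1)_12 → 5³ + 6³ + 1³ = 342
342 = (2,4,6)_12 → 2³ + 4³ + 6³ = 288
288 = (2,0,0)_12 → 2³ + 0³ + 0³ = 8
8 = (8)_12 → 8³ = 512
512 = (3,6,8)_12 → 3³ + 6³ + 8³ = 755
755 = (5,2,11)_12 → 5³ + 2³ + 11³ = 1464
1464 = (10,2,0)_12 → 10³ + 2³ + 0³ = 1008
1008 = (7,0,0)_12 → 7³ + 0³ + 0³ = 343
343 = (2,4,7)_12 → 2³ + 4³ + 7³ = 415
415 = (2,10,7)_12 → 2³ + 10³ + 7³ = 1351
1351 = (9,4,7)_12 → 9³ + 4³ + 7³ = 1136  — 1136 repeats.
That took 14 steps.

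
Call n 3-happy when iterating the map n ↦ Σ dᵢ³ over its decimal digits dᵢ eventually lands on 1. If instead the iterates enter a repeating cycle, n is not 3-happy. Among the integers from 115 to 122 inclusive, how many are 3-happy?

1

115: 115 → 127 → 352 → 160 → 217 → 352  — not 3-happy
116: 116 → 218 → 521 → 134 → 92 → 737 → 713 → 371 → 371  — not 3-happy
117: 117 → 345 → 216 → 225 → 141 → 66 → 432 → 99 → 1458 → 702 → 351 → 153 → 153  — not 3-happy
118: 118 → 514 → 190 → 730 → 370 → 370  — not 3-happy
119: 119 → 731 → 371 → 371  — not 3-happy
120: 120 → 9 → 729 → 1080 → 513 → 153 → 153  — not 3-happy
121: 121 → 10 → 1  — 3-happy
122: 122 → 17 → 344 → 155 → 251 → 134 → 92 → 737 → 713 → 371 → 371  — not 3-happy
3-happy: 121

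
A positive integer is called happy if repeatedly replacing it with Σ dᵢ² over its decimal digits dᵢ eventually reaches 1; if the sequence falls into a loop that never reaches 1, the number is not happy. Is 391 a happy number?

happy

391 → 3² + 9² + 1² = 91
91 → 9² + 1² = 82
82 → 8² + 2² = 68
68 → 6² + 8² = 100
100 → 1² + 0² + 0² = 1  — reached 1.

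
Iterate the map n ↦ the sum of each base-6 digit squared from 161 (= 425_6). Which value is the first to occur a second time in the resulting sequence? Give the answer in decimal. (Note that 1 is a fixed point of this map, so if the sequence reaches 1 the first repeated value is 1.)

161 = (4,2,5)_6 → 4² + 2² + 5² = 16 + 4 + 25 = 45
45 = (1,1,3)_6 → 1² + 1² + 3² = 1 + 1 + 9 = 11
11 = (1,5)_6 → 1² + 5² = 1 + 25 = 26
26 = (4,2)_6 → 4² + 2² = 16 + 4 = 20
20 = (3,2)_6 → 3² + 2² = 9 + 4 = 13
13 = (2,1)_6 → 2² + 1² = 4 + 1 = 5
5 = (5)_6 → 5² = 25
25 = (4,1)_6 → 4² + 1² = 16 + 1 = 17
17 = (2,5)_6 → 2² + 5² = 4 + 25 = 29
29 = (4,5)_6 → 4² + 5² = 16 + 25 = 41
41 = (1,0,5)_6 → 1² + 0² + 5² = 1 + 0 + 25 = 26  — 26 already appeared earlier.

26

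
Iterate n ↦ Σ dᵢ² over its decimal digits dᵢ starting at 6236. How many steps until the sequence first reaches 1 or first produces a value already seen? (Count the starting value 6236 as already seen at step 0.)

10

6236 → 6² + 2² + 3² + 6² = 36 + 4 + 9 + 36 = 85
85 → 8² + 5² = 64 + 25 = 89
89 → 8² + 9² = 64 + 81 = 145
145 → 1² + 4² + 5² = 1 + 16 + 25 = 42
42 → 4² + 2² = 16 + 4 = 20
20 → 2² + 0² = 4 + 0 = 4
4 → 4² = 16
16 → 1² + 6² = 1 + 36 = 37
37 → 3² + 7² = 9 + 49 = 58
58 → 5² + 8² = 25 + 64 = 89  — 89 repeats.
That took 10 steps.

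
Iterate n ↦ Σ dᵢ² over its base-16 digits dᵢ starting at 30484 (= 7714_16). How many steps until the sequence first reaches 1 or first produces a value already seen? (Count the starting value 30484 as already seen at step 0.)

30484 = (7,7,1,4)_16 → 7² + 7² + 1² + 4² = 115
115 = (7,3)_16 → 7² + 3² = 58
58 = (3,10)_16 → 3² + 10² = 109
109 = (6,13)_16 → 6² + 13² = 205
205 = (12,13)_16 → 12² + 13² = 313
313 = (1,3,9)_16 → 1² + 3² + 9² = 91
91 = (5,11)_16 → 5² + 11² = 146
146 = (9,2)_16 → 9² + 2² = 85
85 = (5,5)_16 → 5² + 5² = 50
50 = (3,2)_16 → 3² + 2² = 13
13 = (13)_16 → 13² = 169
169 = (10,9)_16 → 10² + 9² = 181
181 = (11,5)_16 → 11² + 5² = 146  — 146 repeats.
That took 13 steps.

13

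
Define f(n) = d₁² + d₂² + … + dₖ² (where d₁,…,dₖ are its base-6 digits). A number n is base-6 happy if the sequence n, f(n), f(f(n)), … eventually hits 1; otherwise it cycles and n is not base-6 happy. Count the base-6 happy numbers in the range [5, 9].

5: 5 → 25 → 17 → 29 → 41 → 26 → 20 → 13 → 5  (repeats 5)
6: 6 → 1  (reaches 1)
7: 7 → 2 → 4 → 16 → 20 → 13 → 5 → 25 → 17 → 29 → 41 → 26 → 20  (repeats 20)
8: 8 → 5 → 25 → 17 → 29 → 41 → 26 → 20 → 13 → 5  (repeats 5)
9: 9 → 10 → 17 → 29 → 41 → 26 → 20 → 13 → 5 → 25 → 17  (repeats 17)
base-6 happy: 6

1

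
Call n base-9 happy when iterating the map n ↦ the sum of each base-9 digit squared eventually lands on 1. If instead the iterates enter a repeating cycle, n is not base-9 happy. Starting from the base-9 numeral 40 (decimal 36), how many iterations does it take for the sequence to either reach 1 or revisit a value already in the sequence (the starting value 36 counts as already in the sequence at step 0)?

3

36 = (4,0)_9 → 4² + 0² = 16 + 0 = 16
16 = (1,7)_9 → 1² + 7² = 1 + 49 = 50
50 = (5,5)_9 → 5² + 5² = 25 + 25 = 50  — 50 repeats.
That took 3 steps.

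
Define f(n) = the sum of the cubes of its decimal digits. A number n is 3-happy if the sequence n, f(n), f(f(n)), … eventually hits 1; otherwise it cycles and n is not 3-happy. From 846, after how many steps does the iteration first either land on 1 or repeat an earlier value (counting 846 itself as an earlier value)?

5

846 → 792
792 → 1080
1080 → 513
513 → 153
153 → 153  — 153 repeats.
That took 5 steps.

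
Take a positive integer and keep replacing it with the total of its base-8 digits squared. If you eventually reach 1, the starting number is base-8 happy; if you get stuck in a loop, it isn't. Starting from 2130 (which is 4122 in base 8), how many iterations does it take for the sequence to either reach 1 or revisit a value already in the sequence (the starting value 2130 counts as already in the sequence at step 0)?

4

2130 = (4,1,2,2)_8 → 25
25 = (3,1)_8 → 10
10 = (1,2)_8 → 5
5 = (5)_8 → 25  — 25 repeats.
That took 4 steps.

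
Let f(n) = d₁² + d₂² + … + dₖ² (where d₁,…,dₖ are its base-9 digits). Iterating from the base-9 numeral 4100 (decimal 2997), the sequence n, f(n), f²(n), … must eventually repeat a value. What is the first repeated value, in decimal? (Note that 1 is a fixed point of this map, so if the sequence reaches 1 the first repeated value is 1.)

2997 = (4,1,0,0)_9 → 17
17 = (1,8)_9 → 65
65 = (7,2)_9 → 53
53 = (5,8)_9 → 89
89 = (1,0,8)_9 → 65  — 65 already appeared earlier.

65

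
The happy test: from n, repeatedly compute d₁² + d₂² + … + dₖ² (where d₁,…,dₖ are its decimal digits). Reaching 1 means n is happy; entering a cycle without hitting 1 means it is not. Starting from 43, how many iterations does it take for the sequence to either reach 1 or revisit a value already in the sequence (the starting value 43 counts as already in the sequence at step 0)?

43 → 4² + 3² = 16 + 9 = 25
25 → 2² + 5² = 4 + 25 = 29
29 → 2² + 9² = 4 + 81 = 85
85 → 8² + 5² = 64 + 25 = 89
89 → 8² + 9² = 64 + 81 = 145
145 → 1² + 4² + 5² = 1 + 16 + 25 = 42
42 → 4² + 2² = 16 + 4 = 20
20 → 2² + 0² = 4 + 0 = 4
4 → 4² = 16
16 → 1² + 6² = 1 + 36 = 37
37 → 3² + 7² = 9 + 49 = 58
58 → 5² + 8² = 25 + 64 = 89  — 89 repeats.
That took 12 steps.

12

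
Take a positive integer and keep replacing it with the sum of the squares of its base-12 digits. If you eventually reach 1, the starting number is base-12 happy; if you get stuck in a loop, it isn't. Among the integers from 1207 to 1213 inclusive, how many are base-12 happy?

1207: 1207 → 129 → 181 → 11 → 121 → 101 → 89 → 74 → 40 → 25 → 5 → 25  — not base-12 happy
1208: 1208 → 144 → 1  — base-12 happy
1209: 1209 → 161 → 27 → 13 → 2 → 4 → 16 → 17 → 26 → 8 → 64 → 41 → 34 → 104 → 128 → 164 → 66 → 61 → 26  — not base-12 happy
1210: 1210 → 180 → 10 → 100 → 80 → 100  — not base-12 happy
1211: 1211 → 201 → 98 → 68 → 89 → 74 → 40 → 25 → 5 → 25  — not base-12 happy
1212: 1212 → 89 → 74 → 40 → 25 → 5 → 25  — not base-12 happy
1213: 1213 → 90 → 85 → 50 → 20 → 65 → 50  — not base-12 happy
base-12 happy: 1208

1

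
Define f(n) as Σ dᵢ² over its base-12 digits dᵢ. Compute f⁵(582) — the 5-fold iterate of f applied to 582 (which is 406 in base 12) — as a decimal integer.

582 = (4,0,6)_12 → 4² + 0² + 6² = 16 + 0 + 36 = 52
52 = (4,4)_12 → 4² + 4² = 16 + 16 = 32
32 = (2,8)_12 → 2² + 8² = 4 + 64 = 68
68 = (5,8)_12 → 5² + 8² = 25 + 64 = 89
89 = (7,5)_12 → 7² + 5² = 49 + 25 = 74

74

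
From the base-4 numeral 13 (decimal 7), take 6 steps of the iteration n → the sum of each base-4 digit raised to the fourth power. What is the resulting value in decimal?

1

7 = (1,3)_4 → 1⁴ + 3⁴ = 82
82 = (1,1,0,2)_4 → 1⁴ + 1⁴ + 0⁴ + 2⁴ = 18
18 = (1,0,2)_4 → 1⁴ + 0⁴ + 2⁴ = 17
17 = (1,0,1)_4 → 1⁴ + 0⁴ + 1⁴ = 2
2 = (2)_4 → 2⁴ = 16
16 = (1,0,0)_4 → 1⁴ + 0⁴ + 0⁴ = 1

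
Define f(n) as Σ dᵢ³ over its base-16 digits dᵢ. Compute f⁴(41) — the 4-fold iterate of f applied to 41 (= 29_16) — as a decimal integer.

41 = (2,9)_16 → 2³ + 9³ = 8 + 729 = 737
737 = (2,14,1)_16 → 2³ + 14³ + 1³ = 8 + 2744 + 1 = 2753
2753 = (10,12,1)_16 → 10³ + 12³ + 1³ = 1000 + 1728 + 1 = 2729
2729 = (10,10,9)_16 → 10³ + 10³ + 9³ = 1000 + 1000 + 729 = 2729

2729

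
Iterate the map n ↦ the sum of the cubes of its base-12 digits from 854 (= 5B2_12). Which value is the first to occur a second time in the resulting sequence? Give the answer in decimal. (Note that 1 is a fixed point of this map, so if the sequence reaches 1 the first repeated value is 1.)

1464

854 = (5,11,2)_12 → 5³ + 11³ + 2³ = 1464
1464 = (10,2,0)_12 → 10³ + 2³ + 0³ = 1008
1008 = (7,0,0)_12 → 7³ + 0³ + 0³ = 343
343 = (2,4,7)_12 → 2³ + 4³ + 7³ = 415
415 = (2,10,7)_12 → 2³ + 10³ + 7³ = 1351
1351 = (9,4,7)_12 → 9³ + 4³ + 7³ = 1136
1136 = (7,10,8)_12 → 7³ + 10³ + 8³ = 1855
1855 = (1,0,10,7)_12 → 1³ + 0³ + 10³ + 7³ = 1344
1344 = (9,4,0)_12 → 9³ + 4³ + 0³ = 793
793 = (5,6,1)_12 → 5³ + 6³ + 1³ = 342
342 = (2,4,6)_12 → 2³ + 4³ + 6³ = 288
288 = (2,0,0)_12 → 2³ + 0³ + 0³ = 8
8 = (8)_12 → 8³ = 512
512 = (3,6,8)_12 → 3³ + 6³ + 8³ = 755
755 = (5,2,11)_12 → 5³ + 2³ + 11³ = 1464  — 1464 already appeared earlier.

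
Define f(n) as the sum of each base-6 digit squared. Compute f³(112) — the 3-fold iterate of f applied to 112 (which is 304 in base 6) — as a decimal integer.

112 = (3,0,4)_6 → 3² + 0² + 4² = 25
25 = (4,1)_6 → 4² + 1² = 17
17 = (2,5)_6 → 2² + 5² = 29

29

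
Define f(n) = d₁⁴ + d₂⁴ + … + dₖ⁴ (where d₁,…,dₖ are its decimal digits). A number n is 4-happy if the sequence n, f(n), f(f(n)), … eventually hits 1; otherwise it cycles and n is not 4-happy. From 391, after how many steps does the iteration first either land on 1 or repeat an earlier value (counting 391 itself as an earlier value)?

13

391 → 3⁴ + 9⁴ + 1⁴ = 81 + 6561 + 1 = 6643
6643 → 6⁴ + 6⁴ + 4⁴ + 3⁴ = 1296 + 1296 + 256 + 81 = 2929
2929 → 2⁴ + 9⁴ + 2⁴ + 9⁴ = 16 + 6561 + 16 + 6561 = 13154
13154 → 1⁴ + 3⁴ + 1⁴ + 5⁴ + 4⁴ = 1 + 81 + 1 + 625 + 256 = 964
964 → 9⁴ + 6⁴ + 4⁴ = 6561 + 1296 + 256 = 8113
8113 → 8⁴ + 1⁴ + 1⁴ + 3⁴ = 4096 + 1 + 1 + 81 = 4179
4179 → 4⁴ + 1⁴ + 7⁴ + 9⁴ = 256 + 1 + 2401 + 6561 = 9219
9219 → 9⁴ + 2⁴ + 1⁴ + 9⁴ = 6561 + 16 + 1 + 6561 = 13139
13139 → 1⁴ + 3⁴ + 1⁴ + 3⁴ + 9⁴ = 1 + 81 + 1 + 81 + 6561 = 6725
6725 → 6⁴ + 7⁴ + 2⁴ + 5⁴ = 1296 + 2401 + 16 + 625 = 4338
4338 → 4⁴ + 3⁴ + 3⁴ + 8⁴ = 256 + 81 + 81 + 4096 = 4514
4514 → 4⁴ + 5⁴ + 1⁴ + 4⁴ = 256 + 625 + 1 + 256 = 1138
1138 → 1⁴ + 1⁴ + 3⁴ + 8⁴ = 1 + 1 + 81 + 4096 = 4179  — 4179 repeats.
That took 13 steps.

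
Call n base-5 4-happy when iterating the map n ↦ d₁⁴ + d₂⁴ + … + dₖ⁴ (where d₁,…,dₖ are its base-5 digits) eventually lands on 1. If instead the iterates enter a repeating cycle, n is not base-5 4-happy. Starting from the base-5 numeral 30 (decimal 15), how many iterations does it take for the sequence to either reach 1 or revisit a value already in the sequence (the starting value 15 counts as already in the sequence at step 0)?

15 = (3,0)_5 → 81
81 = (3,1,1)_5 → 83
83 = (3,1,3)_5 → 163
163 = (1,1,2,3)_5 → 99
99 = (3,4,4)_5 → 593
593 = (4,3,3,3)_5 → 499
499 = (3,4,4,4)_5 → 849
849 = (1,1,3,4,4)_5 → 595
595 = (4,3,4,0)_5 → 593  — 593 repeats.
That took 9 steps.

9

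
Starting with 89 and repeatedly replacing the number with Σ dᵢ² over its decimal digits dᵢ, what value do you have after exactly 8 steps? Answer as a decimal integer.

89

89 → 8² + 9² = 145
145 → 1² + 4² + 5² = 42
42 → 4² + 2² = 20
20 → 2² + 0² = 4
4 → 4² = 16
16 → 1² + 6² = 37
37 → 3² + 7² = 58
58 → 5² + 8² = 89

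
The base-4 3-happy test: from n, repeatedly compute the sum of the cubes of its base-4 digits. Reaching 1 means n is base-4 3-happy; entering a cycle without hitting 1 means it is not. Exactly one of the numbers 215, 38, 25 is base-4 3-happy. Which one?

215: 215 → 56 → 35 → 35  — repeats 35 (not base-4 3-happy)
38: 38 → 17 → 2 → 8 → 8  — repeats 8 (not base-4 3-happy)
25: 25 → 10 → 16 → 1  — reaches 1 (base-4 3-happy)

25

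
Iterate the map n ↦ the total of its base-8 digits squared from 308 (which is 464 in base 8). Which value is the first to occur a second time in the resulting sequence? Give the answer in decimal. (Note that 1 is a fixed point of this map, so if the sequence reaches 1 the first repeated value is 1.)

5

308 = (4,6,4)_8 → 4² + 6² + 4² = 68
68 = (1,0,4)_8 → 1² + 0² + 4² = 17
17 = (2,1)_8 → 2² + 1² = 5
5 = (5)_8 → 5² = 25
25 = (3,1)_8 → 3² + 1² = 10
10 = (1,2)_8 → 1² + 2² = 5  — 5 already appeared earlier.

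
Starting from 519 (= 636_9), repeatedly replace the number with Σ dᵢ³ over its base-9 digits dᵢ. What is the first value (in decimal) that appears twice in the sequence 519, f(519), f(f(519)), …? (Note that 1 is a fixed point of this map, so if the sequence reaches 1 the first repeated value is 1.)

1

519 = (6,3,6)_9 → 6³ + 3³ + 6³ = 216 + 27 + 216 = 459
459 = (5,6,0)_9 → 5³ + 6³ + 0³ = 125 + 216 + 0 = 341
341 = (4,1,8)_9 → 4³ + 1³ + 8³ = 64 + 1 + 512 = 577
577 = (7,1,1)_9 → 7³ + 1³ + 1³ = 343 + 1 + 1 = 345
345 = (4,2,3)_9 → 4³ + 2³ + 3³ = 64 + 8 + 27 = 99
99 = (1,2,0)_9 → 1³ + 2³ + 0³ = 1 + 8 + 0 = 9
9 = (1,0)_9 → 1³ + 0³ = 1 + 0 = 1  — reached the fixed point 1.
1 → 1, so 1 is the first repeated value.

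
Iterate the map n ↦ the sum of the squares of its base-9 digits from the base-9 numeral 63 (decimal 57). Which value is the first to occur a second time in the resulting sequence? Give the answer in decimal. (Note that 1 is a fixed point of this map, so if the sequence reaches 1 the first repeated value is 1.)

53

57 = (6,3)_9 → 6² + 3² = 36 + 9 = 45
45 = (5,0)_9 → 5² + 0² = 25 + 0 = 25
25 = (2,7)_9 → 2² + 7² = 4 + 49 = 53
53 = (5,8)_9 → 5² + 8² = 25 + 64 = 89
89 = (1,0,8)_9 → 1² + 0² + 8² = 1 + 0 + 64 = 65
65 = (7,2)_9 → 7² + 2² = 49 + 4 = 53  — 53 already appeared earlier.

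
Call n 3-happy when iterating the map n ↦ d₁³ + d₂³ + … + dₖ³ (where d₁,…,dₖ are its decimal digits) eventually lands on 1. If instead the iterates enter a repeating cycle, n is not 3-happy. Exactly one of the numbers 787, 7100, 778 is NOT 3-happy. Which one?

7100

787: 787 → 1198 → 1243 → 100 → 1  — reaches 1 (3-happy)
7100: 7100 → 344 → 155 → 251 → 134 → 92 → 737 → 713 → 371 → 371  — repeats 371 (not 3-happy)
778: 778 → 1198 → 1243 → 100 → 1  — reaches 1 (3-happy)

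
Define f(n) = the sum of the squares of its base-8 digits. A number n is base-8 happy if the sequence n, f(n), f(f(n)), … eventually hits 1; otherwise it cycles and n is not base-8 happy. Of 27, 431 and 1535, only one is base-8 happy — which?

27: 27 → 18 → 8 → 1  — reaches 1 (base-8 happy)
431: 431 → 110 → 62 → 85 → 30 → 45 → 50 → 40 → 25 → 10 → 5 → 25  — repeats 25 (not base-8 happy)
1535: 1535 → 151 → 57 → 50 → 40 → 25 → 10 → 5 → 25  — repeats 25 (not base-8 happy)

27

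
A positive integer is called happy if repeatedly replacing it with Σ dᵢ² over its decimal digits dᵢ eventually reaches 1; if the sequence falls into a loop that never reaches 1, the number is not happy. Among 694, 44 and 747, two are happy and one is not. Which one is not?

694: 694 → 133 → 19 → 82 → 68 → 100 → 1  — reaches 1 (happy)
44: 44 → 32 → 13 → 10 → 1  — reaches 1 (happy)
747: 747 → 114 → 18 → 65 → 61 → 37 → 58 → 89 → 145 → 42 → 20 → 4 → 16 → 37  — repeats 37 (not happy)

747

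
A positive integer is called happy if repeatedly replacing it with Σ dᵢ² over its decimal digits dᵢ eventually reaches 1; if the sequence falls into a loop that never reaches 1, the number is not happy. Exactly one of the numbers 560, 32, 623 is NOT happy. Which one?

560: 560 → 61 → 37 → 58 → 89 → 145 → 42 → 20 → 4 → 16 → 37  — repeats 37 (not happy)
32: 32 → 13 → 10 → 1  — reaches 1 (happy)
623: 623 → 49 → 97 → 130 → 10 → 1  — reaches 1 (happy)

560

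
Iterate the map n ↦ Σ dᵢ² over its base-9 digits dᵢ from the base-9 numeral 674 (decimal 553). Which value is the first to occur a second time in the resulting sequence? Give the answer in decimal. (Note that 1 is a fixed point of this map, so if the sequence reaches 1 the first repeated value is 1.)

1

553 = (6,7,4)_9 → 6² + 7² + 4² = 101
101 = (1,2,2)_9 → 1² + 2² + 2² = 9
9 = (1,0)_9 → 1² + 0² = 1  — reached the fixed point 1.
1 → 1, so 1 is the first repeated value.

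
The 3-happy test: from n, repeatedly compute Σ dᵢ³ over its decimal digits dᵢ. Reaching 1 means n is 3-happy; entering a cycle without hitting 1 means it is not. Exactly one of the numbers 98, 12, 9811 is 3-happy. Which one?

9811

98: 98 → 1241 → 74 → 407 → 407  — repeats 407 (not 3-happy)
12: 12 → 9 → 729 → 1080 → 513 → 153 → 153  — repeats 153 (not 3-happy)
9811: 9811 → 1243 → 100 → 1  — reaches 1 (3-happy)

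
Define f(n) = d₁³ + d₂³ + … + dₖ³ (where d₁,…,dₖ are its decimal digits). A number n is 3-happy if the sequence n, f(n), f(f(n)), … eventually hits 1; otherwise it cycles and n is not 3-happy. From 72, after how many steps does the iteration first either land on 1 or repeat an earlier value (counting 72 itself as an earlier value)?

72 → 7³ + 2³ = 343 + 8 = 351
351 → 3³ + 5³ + 1³ = 27 + 125 + 1 = 153
153 → 1³ + 5³ + 3³ = 1 + 125 + 27 = 153  — 153 repeats.
That took 3 steps.

3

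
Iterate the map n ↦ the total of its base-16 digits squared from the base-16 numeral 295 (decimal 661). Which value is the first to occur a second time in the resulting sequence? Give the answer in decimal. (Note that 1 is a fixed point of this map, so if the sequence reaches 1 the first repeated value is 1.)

1

661 = (2,9,5)_16 → 2² + 9² + 5² = 4 + 81 + 25 = 110
110 = (6,14)_16 → 6² + 14² = 36 + 196 = 232
232 = (14,8)_16 → 14² + 8² = 196 + 64 = 260
260 = (1,0,4)_16 → 1² + 0² + 4² = 1 + 0 + 16 = 17
17 = (1,1)_16 → 1² + 1² = 1 + 1 = 2
2 = (2)_16 → 2² = 4
4 = (4)_16 → 4² = 16
16 = (1,0)_16 → 1² + 0² = 1 + 0 = 1  — reached the fixed point 1.
1 → 1, so 1 is the first repeated value.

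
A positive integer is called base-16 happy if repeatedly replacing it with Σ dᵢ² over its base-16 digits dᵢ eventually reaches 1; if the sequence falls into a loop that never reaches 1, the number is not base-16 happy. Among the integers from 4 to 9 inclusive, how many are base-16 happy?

4: 4 → 16 → 1  (reaches 1)
5: 5 → 25 → 82 → 29 → 170 → 200 → 208 → 169 → 181 → 146 → 85 → 50 → 13 → 169  (repeats 169)
6: 6 → 36 → 20 → 17 → 2 → 4 → 16 → 1  (reaches 1)
7: 7 → 49 → 10 → 100 → 52 → 25 → 82 → 29 → 170 → 200 → 208 → 169 → 181 → 146 → 85 → 50 → 13 → 169  (repeats 169)
8: 8 → 64 → 16 → 1  (reaches 1)
9: 9 → 81 → 26 → 101 → 61 → 178 → 125 → 218 → 269 → 170 → 200 → 208 → 169 → 181 → 146 → 85 → 50 → 13 → 169  (repeats 169)
base-16 happy: 4, 6, 8

3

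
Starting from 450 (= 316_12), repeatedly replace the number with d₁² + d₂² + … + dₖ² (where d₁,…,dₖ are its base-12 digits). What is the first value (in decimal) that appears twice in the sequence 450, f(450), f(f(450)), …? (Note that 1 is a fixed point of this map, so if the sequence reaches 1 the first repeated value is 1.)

450 = (3,1,6)_12 → 3² + 1² + 6² = 46
46 = (3,10)_12 → 3² + 10² = 109
109 = (9,1)_12 → 9² + 1² = 82
82 = (6,10)_12 → 6² + 10² = 136
136 = (11,4)_12 → 11² + 4² = 137
137 = (11,5)_12 → 11² + 5² = 146
146 = (1,0,2)_12 → 1² + 0² + 2² = 5
5 = (5)_12 → 5² = 25
25 = (2,1)_12 → 2² + 1² = 5  — 5 already appeared earlier.

5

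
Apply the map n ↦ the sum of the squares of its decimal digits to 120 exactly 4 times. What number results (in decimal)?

85

120 → 1² + 2² + 0² = 1 + 4 + 0 = 5
5 → 5² = 25
25 → 2² + 5² = 4 + 25 = 29
29 → 2² + 9² = 4 + 81 = 85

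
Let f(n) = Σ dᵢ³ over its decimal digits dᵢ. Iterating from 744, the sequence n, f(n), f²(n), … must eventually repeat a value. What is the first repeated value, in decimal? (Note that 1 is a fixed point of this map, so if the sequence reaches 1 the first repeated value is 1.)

153

744 → 7³ + 4³ + 4³ = 343 + 64 + 64 = 471
471 → 4³ + 7³ + 1³ = 64 + 343 + 1 = 408
408 → 4³ + 0³ + 8³ = 64 + 0 + 512 = 576
576 → 5³ + 7³ + 6³ = 125 + 343 + 216 = 684
684 → 6³ + 8³ + 4³ = 216 + 512 + 64 = 792
792 → 7³ + 9³ + 2³ = 343 + 729 + 8 = 1080
1080 → 1³ + 0³ + 8³ + 0³ = 1 + 0 + 512 + 0 = 513
513 → 5³ + 1³ + 3³ = 125 + 1 + 27 = 153
153 → 1³ + 5³ + 3³ = 1 + 125 + 27 = 153  — 153 already appeared earlier.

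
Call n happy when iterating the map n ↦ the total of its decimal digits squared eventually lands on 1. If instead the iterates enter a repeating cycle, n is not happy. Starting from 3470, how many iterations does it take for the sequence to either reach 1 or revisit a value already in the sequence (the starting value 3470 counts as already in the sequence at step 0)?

12

3470 → 3² + 4² + 7² + 0² = 74
74 → 7² + 4² = 65
65 → 6² + 5² = 61
61 → 6² + 1² = 37
37 → 3² + 7² = 58
58 → 5² + 8² = 89
89 → 8² + 9² = 145
145 → 1² + 4² + 5² = 42
42 → 4² + 2² = 20
20 → 2² + 0² = 4
4 → 4² = 16
16 → 1² + 6² = 37  — 37 repeats.
That took 12 steps.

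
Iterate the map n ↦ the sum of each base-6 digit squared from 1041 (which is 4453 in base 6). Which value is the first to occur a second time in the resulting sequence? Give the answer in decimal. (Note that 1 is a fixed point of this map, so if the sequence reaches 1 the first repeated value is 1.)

26

1041 = (4,4,5,3)_6 → 4² + 4² + 5² + 3² = 16 + 16 + 25 + 9 = 66
66 = (1,5,0)_6 → 1² + 5² + 0² = 1 + 25 + 0 = 26
26 = (4,2)_6 → 4² + 2² = 16 + 4 = 20
20 = (3,2)_6 → 3² + 2² = 9 + 4 = 13
13 = (2,1)_6 → 2² + 1² = 4 + 1 = 5
5 = (5)_6 → 5² = 25
25 = (4,1)_6 → 4² + 1² = 16 + 1 = 17
17 = (2,5)_6 → 2² + 5² = 4 + 25 = 29
29 = (4,5)_6 → 4² + 5² = 16 + 25 = 41
41 = (1,0,5)_6 → 1² + 0² + 5² = 1 + 0 + 25 = 26  — 26 already appeared earlier.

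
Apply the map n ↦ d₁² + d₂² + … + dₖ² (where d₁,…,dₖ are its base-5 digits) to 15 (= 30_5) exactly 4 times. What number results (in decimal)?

13

15 = (3,0)_5 → 9
9 = (1,4)_5 → 17
17 = (3,2)_5 → 13
13 = (2,3)_5 → 13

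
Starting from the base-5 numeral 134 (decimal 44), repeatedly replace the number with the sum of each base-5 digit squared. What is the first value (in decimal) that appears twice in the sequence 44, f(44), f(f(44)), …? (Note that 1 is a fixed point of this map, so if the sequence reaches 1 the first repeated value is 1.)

44 = (1,3,4)_5 → 1² + 3² + 4² = 1 + 9 + 16 = 26
26 = (1,0,1)_5 → 1² + 0² + 1² = 1 + 0 + 1 = 2
2 = (2)_5 → 2² = 4
4 = (4)_5 → 4² = 16
16 = (3,1)_5 → 3² + 1² = 9 + 1 = 10
10 = (2,0)_5 → 2² + 0² = 4 + 0 = 4  — 4 already appeared earlier.

4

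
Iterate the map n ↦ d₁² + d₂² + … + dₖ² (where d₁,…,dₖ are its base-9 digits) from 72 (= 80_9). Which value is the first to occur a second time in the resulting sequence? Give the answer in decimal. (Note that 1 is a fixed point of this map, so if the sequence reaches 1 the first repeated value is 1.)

72 = (8,0)_9 → 8² + 0² = 64
64 = (7,1)_9 → 7² + 1² = 50
50 = (5,5)_9 → 5² + 5² = 50  — 50 already appeared earlier.

50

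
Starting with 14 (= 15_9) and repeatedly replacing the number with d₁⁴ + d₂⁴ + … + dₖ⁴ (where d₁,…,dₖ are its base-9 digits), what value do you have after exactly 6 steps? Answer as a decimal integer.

14 = (1,5)_9 → 1⁴ + 5⁴ = 626
626 = (7,6,5)_9 → 7⁴ + 6⁴ + 5⁴ = 4322
4322 = (5,8,3,2)_9 → 5⁴ + 8⁴ + 3⁴ + 2⁴ = 4818
4818 = (6,5,4,3)_9 → 6⁴ + 5⁴ + 4⁴ + 3⁴ = 2258
2258 = (3,0,7,8)_9 → 3⁴ + 0⁴ + 7⁴ + 8⁴ = 6578
6578 = (1,0,0,1,8)_9 → 1⁴ + 0⁴ + 0⁴ + 1⁴ + 8⁴ = 4098

4098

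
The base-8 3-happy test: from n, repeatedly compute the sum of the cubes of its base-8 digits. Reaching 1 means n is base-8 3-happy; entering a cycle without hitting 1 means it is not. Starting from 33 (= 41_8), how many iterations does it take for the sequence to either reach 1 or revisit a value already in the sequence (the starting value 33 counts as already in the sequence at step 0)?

4

33 = (4,1)_8 → 4³ + 1³ = 64 + 1 = 65
65 = (1,0,1)_8 → 1³ + 0³ + 1³ = 1 + 0 + 1 = 2
2 = (2)_8 → 2³ = 8
8 = (1,0)_8 → 1³ + 0³ = 1 + 0 = 1  — reached 1.
That took 4 steps.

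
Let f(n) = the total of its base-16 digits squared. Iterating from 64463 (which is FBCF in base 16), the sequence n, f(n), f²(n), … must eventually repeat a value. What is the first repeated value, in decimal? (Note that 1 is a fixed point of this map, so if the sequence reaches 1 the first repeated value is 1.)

64463 = (15,11,12,15)_16 → 15² + 11² + 12² + 15² = 225 + 121 + 144 + 225 = 715
715 = (2,12,11)_16 → 2² + 12² + 11² = 4 + 144 + 121 = 269
269 = (1,0,13)_16 → 1² + 0² + 13² = 1 + 0 + 169 = 170
170 = (10,10)_16 → 10² + 10² = 100 + 100 = 200
200 = (12,8)_16 → 12² + 8² = 144 + 64 = 208
208 = (13,0)_16 → 13² + 0² = 169 + 0 = 169
169 = (10,9)_16 → 10² + 9² = 100 + 81 = 181
181 = (11,5)_16 → 11² + 5² = 121 + 25 = 146
146 = (9,2)_16 → 9² + 2² = 81 + 4 = 85
85 = (5,5)_16 → 5² + 5² = 25 + 25 = 50
50 = (3,2)_16 → 3² + 2² = 9 + 4 = 13
13 = (13)_16 → 13² = 169  — 169 already appeared earlier.

169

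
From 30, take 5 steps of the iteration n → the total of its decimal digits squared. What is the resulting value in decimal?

30 → 3² + 0² = 9
9 → 9² = 81
81 → 8² + 1² = 65
65 → 6² + 5² = 61
61 → 6² + 1² = 37

37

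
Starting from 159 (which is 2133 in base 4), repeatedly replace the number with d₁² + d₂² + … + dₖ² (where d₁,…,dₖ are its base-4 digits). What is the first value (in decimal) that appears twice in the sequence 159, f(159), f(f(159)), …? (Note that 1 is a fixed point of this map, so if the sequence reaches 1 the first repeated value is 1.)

1

159 = (2,1,3,3)_4 → 2² + 1² + 3² + 3² = 23
23 = (1,1,3)_4 → 1² + 1² + 3² = 11
11 = (2,3)_4 → 2² + 3² = 13
13 = (3,1)_4 → 3² + 1² = 10
10 = (2,2)_4 → 2² + 2² = 8
8 = (2,0)_4 → 2² + 0² = 4
4 = (1,0)_4 → 1² + 0² = 1  — reached the fixed point 1.
1 → 1, so 1 is the first repeated value.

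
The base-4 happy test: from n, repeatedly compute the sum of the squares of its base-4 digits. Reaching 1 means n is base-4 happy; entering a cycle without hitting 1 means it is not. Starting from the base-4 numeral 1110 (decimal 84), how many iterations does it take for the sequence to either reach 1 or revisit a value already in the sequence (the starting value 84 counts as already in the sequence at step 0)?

6

84 = (1,1,1,0)_4 → 1² + 1² + 1² + 0² = 3
3 = (3)_4 → 3² = 9
9 = (2,1)_4 → 2² + 1² = 5
5 = (1,1)_4 → 1² + 1² = 2
2 = (2)_4 → 2² = 4
4 = (1,0)_4 → 1² + 0² = 1  — reached 1.
That took 6 steps.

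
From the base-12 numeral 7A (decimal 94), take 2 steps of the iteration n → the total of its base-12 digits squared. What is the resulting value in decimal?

94 = (7,10)_12 → 7² + 10² = 49 + 100 = 149
149 = (1,0,5)_12 → 1² + 0² + 5² = 1 + 0 + 25 = 26

26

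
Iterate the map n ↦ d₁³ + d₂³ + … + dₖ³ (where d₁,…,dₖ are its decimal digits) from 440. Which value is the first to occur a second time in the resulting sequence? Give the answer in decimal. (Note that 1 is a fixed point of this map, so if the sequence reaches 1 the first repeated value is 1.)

371

440 → 128
128 → 521
521 → 134
134 → 92
92 → 737
737 → 713
713 → 371
371 → 371  — 371 already appeared earlier.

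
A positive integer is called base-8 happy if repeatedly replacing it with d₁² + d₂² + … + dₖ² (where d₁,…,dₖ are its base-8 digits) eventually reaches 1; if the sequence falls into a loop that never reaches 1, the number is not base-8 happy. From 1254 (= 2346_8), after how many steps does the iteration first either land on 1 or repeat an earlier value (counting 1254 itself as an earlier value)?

5

1254 = (2,3,4,6)_8 → 2² + 3² + 4² + 6² = 4 + 9 + 16 + 36 = 65
65 = (1,0,1)_8 → 1² + 0² + 1² = 1 + 0 + 1 = 2
2 = (2)_8 → 2² = 4
4 = (4)_8 → 4² = 16
16 = (2,0)_8 → 2² + 0² = 4 + 0 = 4  — 4 repeats.
That took 5 steps.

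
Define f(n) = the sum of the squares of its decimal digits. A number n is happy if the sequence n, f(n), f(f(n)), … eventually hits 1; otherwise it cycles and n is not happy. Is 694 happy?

694 → 6² + 9² + 4² = 133
133 → 1² + 3² + 3² = 19
19 → 1² + 9² = 82
82 → 8² + 2² = 68
68 → 6² + 8² = 100
100 → 1² + 0² + 0² = 1  — reached 1.

happy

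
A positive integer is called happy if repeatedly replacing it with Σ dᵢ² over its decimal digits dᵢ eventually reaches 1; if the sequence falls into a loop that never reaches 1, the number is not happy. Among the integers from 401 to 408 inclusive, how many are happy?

401: 401 → 17 → 50 → 25 → 29 → 85 → 89 → 145 → 42 → 20 → 4 → 16 → 37 → 58 → 89  — not happy
402: 402 → 20 → 4 → 16 → 37 → 58 → 89 → 145 → 42 → 20  — not happy
403: 403 → 25 → 29 → 85 → 89 → 145 → 42 → 20 → 4 → 16 → 37 → 58 → 89  — not happy
404: 404 → 32 → 13 → 10 → 1  — happy
405: 405 → 41 → 17 → 50 → 25 → 29 → 85 → 89 → 145 → 42 → 20 → 4 → 16 → 37 → 58 → 89  — not happy
406: 406 → 52 → 29 → 85 → 89 → 145 → 42 → 20 → 4 → 16 → 37 → 58 → 89  — not happy
407: 407 → 65 → 61 → 37 → 58 → 89 → 145 → 42 → 20 → 4 → 16 → 37  — not happy
408: 408 → 80 → 64 → 52 → 29 → 85 → 89 → 145 → 42 → 20 → 4 → 16 → 37 → 58 → 89  — not happy
happy: 404

1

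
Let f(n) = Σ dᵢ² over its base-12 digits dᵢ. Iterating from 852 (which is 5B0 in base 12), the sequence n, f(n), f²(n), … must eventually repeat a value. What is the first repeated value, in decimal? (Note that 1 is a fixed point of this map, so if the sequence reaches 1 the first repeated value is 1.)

852 = (5,11,0)_12 → 5² + 11² + 0² = 146
146 = (1,0,2)_12 → 1² + 0² + 2² = 5
5 = (5)_12 → 5² = 25
25 = (2,1)_12 → 2² + 1² = 5  — 5 already appeared earlier.

5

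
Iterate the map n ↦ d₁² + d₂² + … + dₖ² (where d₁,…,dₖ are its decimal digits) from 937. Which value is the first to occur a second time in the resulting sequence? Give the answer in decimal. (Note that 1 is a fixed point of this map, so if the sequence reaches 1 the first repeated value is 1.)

1

937 → 9² + 3² + 7² = 139
139 → 1² + 3² + 9² = 91
91 → 9² + 1² = 82
82 → 8² + 2² = 68
68 → 6² + 8² = 100
100 → 1² + 0² + 0² = 1  — reached the fixed point 1.
1 → 1, so 1 is the first repeated value.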